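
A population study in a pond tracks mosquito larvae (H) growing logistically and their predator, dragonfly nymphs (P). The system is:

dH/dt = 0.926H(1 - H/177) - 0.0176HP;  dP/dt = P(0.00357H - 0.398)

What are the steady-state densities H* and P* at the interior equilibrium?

From dP/dt = 0 with P > 0: 0.00357H* = 0.398, so H* = 111.
Substitute into dH/dt = 0: 0.926(1 - 111/177) = 0.0176P*.
The bracket is 0.37, giving P* = 0.343/0.0176 = 19.5.

H* ≈ 111, P* ≈ 19.5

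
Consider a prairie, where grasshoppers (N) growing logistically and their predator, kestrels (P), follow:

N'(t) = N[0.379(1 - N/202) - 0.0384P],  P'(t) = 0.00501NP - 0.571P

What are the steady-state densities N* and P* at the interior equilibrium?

N* ≈ 114, P* ≈ 4.3

From dP/dt = 0 with P > 0: 0.00501N* = 0.571, so N* = 114.
Substitute into dN/dt = 0: 0.379(1 - 114/202) = 0.0384P*.
The bracket is 0.436, giving P* = 0.165/0.0384 = 4.3.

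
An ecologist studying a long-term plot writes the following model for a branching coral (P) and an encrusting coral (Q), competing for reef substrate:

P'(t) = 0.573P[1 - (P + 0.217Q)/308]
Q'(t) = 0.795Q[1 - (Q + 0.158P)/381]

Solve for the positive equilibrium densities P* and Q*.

Setting both brackets to zero gives the nullclines P + 0.217Q = 308 and 0.158P + Q = 381.
Substituting Q = 381 - 0.158P into the first: P(1 - 0.217·0.158) = 308 - 0.217·381.
So P* = 225/0.966 = 233, and then Q* = 381 - 0.158·233 = 344.

P* ≈ 233, Q* ≈ 344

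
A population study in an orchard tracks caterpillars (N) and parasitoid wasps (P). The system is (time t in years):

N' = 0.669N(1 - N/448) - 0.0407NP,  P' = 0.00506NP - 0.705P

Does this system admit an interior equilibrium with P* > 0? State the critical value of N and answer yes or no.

The predator equation gives dP/dt > 0 only when N > 0.705/0.00506 = 139.
Without the predator, N → K = 448. Since 448 > 139, the predator can invade and persist.

Threshold N = 139; K > 139, so yes, the predator persists.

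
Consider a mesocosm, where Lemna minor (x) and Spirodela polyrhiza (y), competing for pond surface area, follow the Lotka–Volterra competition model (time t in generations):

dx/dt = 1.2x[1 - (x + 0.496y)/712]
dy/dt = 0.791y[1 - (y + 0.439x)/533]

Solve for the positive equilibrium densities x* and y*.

x* ≈ 572, y* ≈ 282

Setting both brackets to zero gives the nullclines x + 0.496y = 712 and 0.439x + y = 533.
Substituting y = 533 - 0.439x into the first: x(1 - 0.496·0.439) = 712 - 0.496·533.
So x* = 448/0.782 = 572, and then y* = 533 - 0.439·572 = 282.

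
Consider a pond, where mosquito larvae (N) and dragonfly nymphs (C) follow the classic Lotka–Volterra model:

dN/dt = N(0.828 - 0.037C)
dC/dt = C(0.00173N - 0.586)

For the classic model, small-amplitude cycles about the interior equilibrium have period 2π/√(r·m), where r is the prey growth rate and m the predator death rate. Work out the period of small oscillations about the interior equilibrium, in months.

T ≈ 9.02 months

Here r = 0.828 and m = 0.586, so r·m = 0.485.
ω = √0.485 = 0.697 per month, hence T = 2π/ω ≈ 9.02 months.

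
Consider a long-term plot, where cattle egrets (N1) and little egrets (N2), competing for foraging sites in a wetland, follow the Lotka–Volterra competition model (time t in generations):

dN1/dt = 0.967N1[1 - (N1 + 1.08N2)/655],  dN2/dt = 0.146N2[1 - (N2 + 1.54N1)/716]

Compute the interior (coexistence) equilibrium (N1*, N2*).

N1* ≈ 178, N2* ≈ 441

Setting both brackets to zero gives the nullclines N1 + 1.08N2 = 655 and 1.54N1 + N2 = 716.
Substituting N2 = 716 - 1.54N1 into the first: N1(1 - 1.08·1.54) = 655 - 1.08·716.
So N1* = -118/-0.663 = 178, and then N2* = 716 - 1.54·178 = 441.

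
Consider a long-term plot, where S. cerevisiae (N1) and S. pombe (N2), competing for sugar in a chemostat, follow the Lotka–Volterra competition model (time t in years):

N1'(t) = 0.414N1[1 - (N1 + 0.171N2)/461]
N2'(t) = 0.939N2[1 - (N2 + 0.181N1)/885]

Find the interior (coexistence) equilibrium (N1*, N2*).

Setting both brackets to zero gives the nullclines N1 + 0.171N2 = 461 and 0.181N1 + N2 = 885.
Substituting N2 = 885 - 0.181N1 into the first: N1(1 - 0.171·0.181) = 461 - 0.171·885.
So N1* = 310/0.969 = 320, and then N2* = 885 - 0.181·320 = 827.

N1* ≈ 320, N2* ≈ 827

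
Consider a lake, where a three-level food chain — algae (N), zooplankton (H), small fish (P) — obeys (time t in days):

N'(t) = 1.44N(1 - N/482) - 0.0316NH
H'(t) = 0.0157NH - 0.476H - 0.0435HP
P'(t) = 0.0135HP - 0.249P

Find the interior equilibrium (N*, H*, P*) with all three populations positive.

From dP/dt = 0: 0.0135H* = 0.249, so H* = 18.4.
From dN/dt = 0: 1.44(1 - N*/482) = 0.0316·18.4, giving N* = 482·(1 - 0.405) = 287.
From dH/dt = 0: 0.0157·287 - 0.476 = 0.0435P*, so P* = 4.03/0.0435 = 92.6.

N* ≈ 287, H* ≈ 18.4, P* ≈ 92.6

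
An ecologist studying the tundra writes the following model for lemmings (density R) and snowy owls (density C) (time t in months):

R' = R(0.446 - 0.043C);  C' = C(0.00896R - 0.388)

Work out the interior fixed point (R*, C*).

R* ≈ 43.3, C* ≈ 10.4

Set dC/dt = 0 with C > 0: 0.00896R - 0.388 = 0, so R* = 0.388/0.00896 = 43.3.
Set dR/dt = 0 with R > 0: 0.446 - 0.043C = 0, so C* = 0.446/0.043 = 10.4.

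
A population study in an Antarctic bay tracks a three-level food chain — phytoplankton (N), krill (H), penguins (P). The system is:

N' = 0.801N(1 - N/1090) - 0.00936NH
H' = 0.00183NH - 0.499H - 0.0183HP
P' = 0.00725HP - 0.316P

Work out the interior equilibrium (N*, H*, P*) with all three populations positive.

N* ≈ 535, H* ≈ 43.6, P* ≈ 26.2

From dP/dt = 0: 0.00725H* = 0.316, so H* = 43.6.
From dN/dt = 0: 0.801(1 - N*/1090) = 0.00936·43.6, giving N* = 1090·(1 - 0.509) = 535.
From dH/dt = 0: 0.00183·535 - 0.499 = 0.0183P*, so P* = 0.48/0.0183 = 26.2.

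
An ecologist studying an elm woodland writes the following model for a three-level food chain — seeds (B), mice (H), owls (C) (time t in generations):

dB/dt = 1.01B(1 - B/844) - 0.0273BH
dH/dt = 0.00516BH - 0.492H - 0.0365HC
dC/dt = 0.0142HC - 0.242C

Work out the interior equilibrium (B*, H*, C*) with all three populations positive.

From dC/dt = 0: 0.0142H* = 0.242, so H* = 17.
From dB/dt = 0: 1.01(1 - B*/844) = 0.0273·17, giving B* = 844·(1 - 0.461) = 455.
From dH/dt = 0: 0.00516·455 - 0.492 = 0.0365C*, so C* = 1.86/0.0365 = 50.9.

B* ≈ 455, H* ≈ 17, C* ≈ 50.9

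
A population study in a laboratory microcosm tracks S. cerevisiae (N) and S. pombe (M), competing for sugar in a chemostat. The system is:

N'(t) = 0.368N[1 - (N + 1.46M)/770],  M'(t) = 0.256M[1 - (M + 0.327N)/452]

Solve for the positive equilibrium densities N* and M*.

N* ≈ 211, M* ≈ 383

Setting both brackets to zero gives the nullclines N + 1.46M = 770 and 0.327N + M = 452.
Substituting M = 452 - 0.327N into the first: N(1 - 1.46·0.327) = 770 - 1.46·452.
So N* = 110/0.523 = 211, and then M* = 452 - 0.327·211 = 383.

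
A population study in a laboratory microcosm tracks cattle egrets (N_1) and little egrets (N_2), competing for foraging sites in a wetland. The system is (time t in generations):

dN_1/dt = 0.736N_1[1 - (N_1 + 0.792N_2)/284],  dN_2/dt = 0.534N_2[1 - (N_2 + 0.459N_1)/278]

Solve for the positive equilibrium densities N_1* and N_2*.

Setting both brackets to zero gives the nullclines N_1 + 0.792N_2 = 284 and 0.459N_1 + N_2 = 278.
Substituting N_2 = 278 - 0.459N_1 into the first: N_1(1 - 0.792·0.459) = 284 - 0.792·278.
So N_1* = 63.8/0.636 = 100, and then N_2* = 278 - 0.459·100 = 232.

N_1* ≈ 100, N_2* ≈ 232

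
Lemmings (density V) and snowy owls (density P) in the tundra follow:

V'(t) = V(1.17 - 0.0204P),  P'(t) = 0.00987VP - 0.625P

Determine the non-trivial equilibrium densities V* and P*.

Set dP/dt = 0 with P > 0: 0.00987V - 0.625 = 0, so V* = 0.625/0.00987 = 63.3.
Set dV/dt = 0 with V > 0: 1.17 - 0.0204P = 0, so P* = 1.17/0.0204 = 57.4.

V* ≈ 63.3, P* ≈ 57.4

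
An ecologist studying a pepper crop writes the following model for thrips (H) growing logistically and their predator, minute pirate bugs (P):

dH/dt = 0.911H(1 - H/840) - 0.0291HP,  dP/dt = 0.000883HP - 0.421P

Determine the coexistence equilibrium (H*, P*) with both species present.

From dP/dt = 0 with P > 0: 0.000883H* = 0.421, so H* = 477.
Substitute into dH/dt = 0: 0.911(1 - 477/840) = 0.0291P*.
The bracket is 0.432, giving P* = 0.394/0.0291 = 13.5.

H* ≈ 477, P* ≈ 13.5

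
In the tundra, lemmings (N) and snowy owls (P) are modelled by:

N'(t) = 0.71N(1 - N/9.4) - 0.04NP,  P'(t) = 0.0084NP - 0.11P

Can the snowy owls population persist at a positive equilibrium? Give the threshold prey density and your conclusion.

The predator equation gives dP/dt > 0 only when N > 0.11/0.0084 = 13.1.
Without the predator, N → K = 9.4. Since 9.4 < 13.1, the predator cannot invade.

Threshold N = 13.1; K < 13.1, so no, the predator goes extinct.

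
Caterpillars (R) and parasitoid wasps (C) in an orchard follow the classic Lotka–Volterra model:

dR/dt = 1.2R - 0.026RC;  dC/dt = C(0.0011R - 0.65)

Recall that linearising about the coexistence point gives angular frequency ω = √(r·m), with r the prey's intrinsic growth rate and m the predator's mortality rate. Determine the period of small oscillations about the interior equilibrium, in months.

T ≈ 7.11 months

Here r = 1.2 and m = 0.65, so r·m = 0.78.
ω = √0.78 = 0.883 per month, hence T = 2π/ω ≈ 7.11 months.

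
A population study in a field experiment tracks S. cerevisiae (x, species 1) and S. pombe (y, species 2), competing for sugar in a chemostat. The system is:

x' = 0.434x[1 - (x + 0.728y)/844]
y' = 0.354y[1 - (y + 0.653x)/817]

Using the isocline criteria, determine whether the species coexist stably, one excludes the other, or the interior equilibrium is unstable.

stable coexistence

Compare the nullcline intercepts: K1/α12 = 844/0.728 = 1160 > K2 = 817; K2/α21 = 817/0.653 = 1250 > K1 = 844.
Since both inequalities hold, each species can invade when rare, so the interior equilibrium is stable.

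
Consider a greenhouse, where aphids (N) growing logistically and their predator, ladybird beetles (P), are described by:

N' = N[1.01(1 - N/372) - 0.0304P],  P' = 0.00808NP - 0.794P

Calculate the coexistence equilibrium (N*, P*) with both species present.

From dP/dt = 0 with P > 0: 0.00808N* = 0.794, so N* = 98.3.
Substitute into dN/dt = 0: 1.01(1 - 98.3/372) = 0.0304P*.
The bracket is 0.736, giving P* = 0.743/0.0304 = 24.4.

N* ≈ 98.3, P* ≈ 24.4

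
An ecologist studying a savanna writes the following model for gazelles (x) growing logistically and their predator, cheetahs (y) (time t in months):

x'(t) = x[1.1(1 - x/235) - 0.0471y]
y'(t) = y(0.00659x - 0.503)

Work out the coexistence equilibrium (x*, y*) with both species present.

x* ≈ 76.3, y* ≈ 15.8

From dy/dt = 0 with y > 0: 0.00659x* = 0.503, so x* = 76.3.
Substitute into dx/dt = 0: 1.1(1 - 76.3/235) = 0.0471y*.
The bracket is 0.675, giving y* = 0.743/0.0471 = 15.8.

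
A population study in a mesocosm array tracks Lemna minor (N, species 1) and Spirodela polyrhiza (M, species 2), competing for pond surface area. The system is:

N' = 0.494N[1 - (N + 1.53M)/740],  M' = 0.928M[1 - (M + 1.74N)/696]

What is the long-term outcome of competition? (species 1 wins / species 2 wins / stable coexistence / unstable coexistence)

unstable coexistence (outcome depends on initial conditions)

Compare the nullcline intercepts: K1/α12 = 740/1.53 = 484 < K2 = 696; K2/α21 = 696/1.74 = 400 < K1 = 740.
Since both are reversed, neither can invade when rare; the interior point is a saddle.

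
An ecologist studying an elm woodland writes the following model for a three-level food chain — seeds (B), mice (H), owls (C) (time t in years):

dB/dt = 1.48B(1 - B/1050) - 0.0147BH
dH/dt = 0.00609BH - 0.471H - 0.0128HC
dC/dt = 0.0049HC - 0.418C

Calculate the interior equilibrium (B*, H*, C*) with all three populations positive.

B* ≈ 160, H* ≈ 85.3, C* ≈ 39.5

From dC/dt = 0: 0.0049H* = 0.418, so H* = 85.3.
From dB/dt = 0: 1.48(1 - B*/1050) = 0.0147·85.3, giving B* = 1050·(1 - 0.847) = 160.
From dH/dt = 0: 0.00609·160 - 0.471 = 0.0128C*, so C* = 0.505/0.0128 = 39.5.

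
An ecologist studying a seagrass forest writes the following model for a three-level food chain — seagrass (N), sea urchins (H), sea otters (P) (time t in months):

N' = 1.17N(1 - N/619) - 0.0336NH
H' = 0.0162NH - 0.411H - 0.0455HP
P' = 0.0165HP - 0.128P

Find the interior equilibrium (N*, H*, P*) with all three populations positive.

From dP/dt = 0: 0.0165H* = 0.128, so H* = 7.76.
From dN/dt = 0: 1.17(1 - N*/619) = 0.0336·7.76, giving N* = 619·(1 - 0.223) = 481.
From dH/dt = 0: 0.0162·481 - 0.411 = 0.0455P*, so P* = 7.38/0.0455 = 162.

N* ≈ 481, H* ≈ 7.76, P* ≈ 162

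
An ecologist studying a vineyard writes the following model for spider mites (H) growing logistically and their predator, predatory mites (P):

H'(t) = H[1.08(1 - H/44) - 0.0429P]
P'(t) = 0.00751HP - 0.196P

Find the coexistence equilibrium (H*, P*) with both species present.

H* ≈ 26.1, P* ≈ 10.2

From dP/dt = 0 with P > 0: 0.00751H* = 0.196, so H* = 26.1.
Substitute into dH/dt = 0: 1.08(1 - 26.1/44) = 0.0429P*.
The bracket is 0.407, giving P* = 0.439/0.0429 = 10.2.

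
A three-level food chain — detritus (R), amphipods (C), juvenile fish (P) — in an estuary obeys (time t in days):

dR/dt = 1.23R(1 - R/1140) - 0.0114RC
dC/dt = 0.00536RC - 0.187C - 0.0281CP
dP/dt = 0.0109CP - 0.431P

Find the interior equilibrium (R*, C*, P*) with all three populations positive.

R* ≈ 722, C* ≈ 39.5, P* ≈ 131

From dP/dt = 0: 0.0109C* = 0.431, so C* = 39.5.
From dR/dt = 0: 1.23(1 - R*/1140) = 0.0114·39.5, giving R* = 1140·(1 - 0.366) = 722.
From dC/dt = 0: 0.00536·722 - 0.187 = 0.0281P*, so P* = 3.68/0.0281 = 131.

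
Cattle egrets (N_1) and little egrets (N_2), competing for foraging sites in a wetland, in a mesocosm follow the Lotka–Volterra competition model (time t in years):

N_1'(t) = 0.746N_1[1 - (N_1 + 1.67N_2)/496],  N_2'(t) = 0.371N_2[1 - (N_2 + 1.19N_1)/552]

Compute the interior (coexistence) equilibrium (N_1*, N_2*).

N_1* ≈ 431, N_2* ≈ 38.7

Setting both brackets to zero gives the nullclines N_1 + 1.67N_2 = 496 and 1.19N_1 + N_2 = 552.
Substituting N_2 = 552 - 1.19N_1 into the first: N_1(1 - 1.67·1.19) = 496 - 1.67·552.
So N_1* = -426/-0.987 = 431, and then N_2* = 552 - 1.19·431 = 38.7.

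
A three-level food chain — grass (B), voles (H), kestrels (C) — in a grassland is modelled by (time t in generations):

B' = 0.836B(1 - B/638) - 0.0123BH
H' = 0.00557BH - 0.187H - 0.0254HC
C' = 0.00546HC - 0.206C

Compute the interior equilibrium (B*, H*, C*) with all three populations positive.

B* ≈ 284, H* ≈ 37.7, C* ≈ 54.9

From dC/dt = 0: 0.00546H* = 0.206, so H* = 37.7.
From dB/dt = 0: 0.836(1 - B*/638) = 0.0123·37.7, giving B* = 638·(1 - 0.555) = 284.
From dH/dt = 0: 0.00557·284 - 0.187 = 0.0254C*, so C* = 1.39/0.0254 = 54.9.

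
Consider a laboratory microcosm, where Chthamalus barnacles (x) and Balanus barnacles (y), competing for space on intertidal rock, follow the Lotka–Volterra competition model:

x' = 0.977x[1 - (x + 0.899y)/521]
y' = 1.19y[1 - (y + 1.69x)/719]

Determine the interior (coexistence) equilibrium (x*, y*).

x* ≈ 241, y* ≈ 311

Setting both brackets to zero gives the nullclines x + 0.899y = 521 and 1.69x + y = 719.
Substituting y = 719 - 1.69x into the first: x(1 - 0.899·1.69) = 521 - 0.899·719.
So x* = -125/-0.519 = 241, and then y* = 719 - 1.69·241 = 311.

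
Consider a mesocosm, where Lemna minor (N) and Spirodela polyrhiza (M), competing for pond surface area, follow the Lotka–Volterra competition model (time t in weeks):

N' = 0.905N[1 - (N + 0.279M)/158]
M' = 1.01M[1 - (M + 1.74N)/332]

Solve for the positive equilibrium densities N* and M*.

Setting both brackets to zero gives the nullclines N + 0.279M = 158 and 1.74N + M = 332.
Substituting M = 332 - 1.74N into the first: N(1 - 0.279·1.74) = 158 - 0.279·332.
So N* = 65.4/0.515 = 127, and then M* = 332 - 1.74·127 = 111.

N* ≈ 127, M* ≈ 111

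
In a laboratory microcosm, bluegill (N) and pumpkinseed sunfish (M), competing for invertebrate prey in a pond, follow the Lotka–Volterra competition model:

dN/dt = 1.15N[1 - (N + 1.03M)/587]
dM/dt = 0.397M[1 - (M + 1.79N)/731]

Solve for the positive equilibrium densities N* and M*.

N* ≈ 197, M* ≈ 379

Setting both brackets to zero gives the nullclines N + 1.03M = 587 and 1.79N + M = 731.
Substituting M = 731 - 1.79N into the first: N(1 - 1.03·1.79) = 587 - 1.03·731.
So N* = -166/-0.844 = 197, and then M* = 731 - 1.79·197 = 379.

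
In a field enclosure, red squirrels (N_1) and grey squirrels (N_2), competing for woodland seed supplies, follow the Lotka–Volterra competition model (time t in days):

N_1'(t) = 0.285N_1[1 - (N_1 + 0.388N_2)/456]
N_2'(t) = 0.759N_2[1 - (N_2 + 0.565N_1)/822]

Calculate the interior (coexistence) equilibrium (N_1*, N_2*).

Setting both brackets to zero gives the nullclines N_1 + 0.388N_2 = 456 and 0.565N_1 + N_2 = 822.
Substituting N_2 = 822 - 0.565N_1 into the first: N_1(1 - 0.388·0.565) = 456 - 0.388·822.
So N_1* = 137/0.781 = 176, and then N_2* = 822 - 0.565·176 = 723.

N_1* ≈ 176, N_2* ≈ 723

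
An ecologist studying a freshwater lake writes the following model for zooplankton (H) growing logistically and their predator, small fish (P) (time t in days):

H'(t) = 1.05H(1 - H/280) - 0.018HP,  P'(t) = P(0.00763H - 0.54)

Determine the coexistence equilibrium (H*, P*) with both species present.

From dP/dt = 0 with P > 0: 0.00763H* = 0.54, so H* = 70.8.
Substitute into dH/dt = 0: 1.05(1 - 70.8/280) = 0.018P*.
The bracket is 0.747, giving P* = 0.785/0.018 = 43.6.

H* ≈ 70.8, P* ≈ 43.6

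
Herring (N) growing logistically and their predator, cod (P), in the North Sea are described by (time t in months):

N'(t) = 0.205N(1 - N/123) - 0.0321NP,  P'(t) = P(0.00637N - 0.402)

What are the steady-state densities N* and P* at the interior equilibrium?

From dP/dt = 0 with P > 0: 0.00637N* = 0.402, so N* = 63.1.
Substitute into dN/dt = 0: 0.205(1 - 63.1/123) = 0.0321P*.
The bracket is 0.487, giving P* = 0.0998/0.0321 = 3.11.

N* ≈ 63.1, P* ≈ 3.11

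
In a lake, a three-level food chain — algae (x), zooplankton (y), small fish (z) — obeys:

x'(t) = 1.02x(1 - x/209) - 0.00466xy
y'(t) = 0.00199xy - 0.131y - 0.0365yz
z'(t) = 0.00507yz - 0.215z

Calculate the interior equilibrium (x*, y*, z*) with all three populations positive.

From dz/dt = 0: 0.00507y* = 0.215, so y* = 42.4.
From dx/dt = 0: 1.02(1 - x*/209) = 0.00466·42.4, giving x* = 209·(1 - 0.194) = 169.
From dy/dt = 0: 0.00199·169 - 0.131 = 0.0365z*, so z* = 0.204/0.0365 = 5.6.

x* ≈ 169, y* ≈ 42.4, z* ≈ 5.6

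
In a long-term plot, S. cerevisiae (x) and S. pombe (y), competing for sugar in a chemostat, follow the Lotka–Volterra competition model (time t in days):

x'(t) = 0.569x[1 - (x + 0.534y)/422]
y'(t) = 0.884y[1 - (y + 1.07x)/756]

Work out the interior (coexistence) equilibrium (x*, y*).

x* ≈ 42.7, y* ≈ 710

Setting both brackets to zero gives the nullclines x + 0.534y = 422 and 1.07x + y = 756.
Substituting y = 756 - 1.07x into the first: x(1 - 0.534·1.07) = 422 - 0.534·756.
So x* = 18.3/0.429 = 42.7, and then y* = 756 - 1.07·42.7 = 710.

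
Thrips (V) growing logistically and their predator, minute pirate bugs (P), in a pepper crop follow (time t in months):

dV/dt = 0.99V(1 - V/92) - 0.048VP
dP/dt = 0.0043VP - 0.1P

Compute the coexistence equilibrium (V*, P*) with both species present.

From dP/dt = 0 with P > 0: 0.0043V* = 0.1, so V* = 23.3.
Substitute into dV/dt = 0: 0.99(1 - 23.3/92) = 0.048P*.
The bracket is 0.747, giving P* = 0.74/0.048 = 15.4.

V* ≈ 23.3, P* ≈ 15.4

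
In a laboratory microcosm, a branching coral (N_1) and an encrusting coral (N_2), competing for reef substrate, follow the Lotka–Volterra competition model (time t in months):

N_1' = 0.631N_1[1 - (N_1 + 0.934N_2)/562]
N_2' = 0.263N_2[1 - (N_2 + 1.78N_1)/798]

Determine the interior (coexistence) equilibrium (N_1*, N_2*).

Setting both brackets to zero gives the nullclines N_1 + 0.934N_2 = 562 and 1.78N_1 + N_2 = 798.
Substituting N_2 = 798 - 1.78N_1 into the first: N_1(1 - 0.934·1.78) = 562 - 0.934·798.
So N_1* = -183/-0.663 = 277, and then N_2* = 798 - 1.78·277 = 305.

N_1* ≈ 277, N_2* ≈ 305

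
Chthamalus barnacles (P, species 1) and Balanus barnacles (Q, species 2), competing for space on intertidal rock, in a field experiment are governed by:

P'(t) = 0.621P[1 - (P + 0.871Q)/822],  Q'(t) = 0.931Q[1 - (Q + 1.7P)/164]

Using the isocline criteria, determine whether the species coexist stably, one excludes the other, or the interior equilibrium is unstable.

species 1 excludes species 2

Compare the nullcline intercepts: K1/α12 = 822/0.871 = 944 > K2 = 164; K2/α21 = 164/1.7 = 96.5 < K1 = 822.
Since the inequalities point opposite ways, species 1 can invade but species 2 cannot.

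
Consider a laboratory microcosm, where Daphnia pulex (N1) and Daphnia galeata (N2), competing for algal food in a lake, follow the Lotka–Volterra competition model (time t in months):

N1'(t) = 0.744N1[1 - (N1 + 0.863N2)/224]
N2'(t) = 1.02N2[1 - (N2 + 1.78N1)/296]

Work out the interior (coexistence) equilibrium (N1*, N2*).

Setting both brackets to zero gives the nullclines N1 + 0.863N2 = 224 and 1.78N1 + N2 = 296.
Substituting N2 = 296 - 1.78N1 into the first: N1(1 - 0.863·1.78) = 224 - 0.863·296.
So N1* = -31.4/-0.536 = 58.7, and then N2* = 296 - 1.78·58.7 = 192.

N1* ≈ 58.7, N2* ≈ 192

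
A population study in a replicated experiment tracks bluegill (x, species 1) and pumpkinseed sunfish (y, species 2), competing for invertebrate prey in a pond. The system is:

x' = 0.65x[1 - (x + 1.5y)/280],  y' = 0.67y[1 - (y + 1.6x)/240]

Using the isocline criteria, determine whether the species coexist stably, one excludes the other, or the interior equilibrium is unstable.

Compare the nullcline intercepts: K1/α12 = 280/1.5 = 187 < K2 = 240; K2/α21 = 240/1.6 = 150 < K1 = 280.
Since both are reversed, neither can invade when rare; the interior point is a saddle.

unstable coexistence (outcome depends on initial conditions)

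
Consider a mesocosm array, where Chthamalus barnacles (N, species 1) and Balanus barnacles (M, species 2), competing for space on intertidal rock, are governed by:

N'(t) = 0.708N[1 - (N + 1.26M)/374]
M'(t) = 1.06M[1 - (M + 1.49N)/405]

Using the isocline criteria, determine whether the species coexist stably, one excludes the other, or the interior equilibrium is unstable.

unstable coexistence (outcome depends on initial conditions)

Compare the nullcline intercepts: K1/α12 = 374/1.26 = 297 < K2 = 405; K2/α21 = 405/1.49 = 272 < K1 = 374.
Since both are reversed, neither can invade when rare; the interior point is a saddle.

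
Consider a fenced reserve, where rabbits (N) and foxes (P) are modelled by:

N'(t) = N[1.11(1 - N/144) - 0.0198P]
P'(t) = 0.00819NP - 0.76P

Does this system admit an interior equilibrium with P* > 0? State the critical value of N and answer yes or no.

Threshold N = 92.8; K > 92.8, so yes, the predator persists.

The predator equation gives dP/dt > 0 only when N > 0.76/0.00819 = 92.8.
Without the predator, N → K = 144. Since 144 > 92.8, the predator can invade and persist.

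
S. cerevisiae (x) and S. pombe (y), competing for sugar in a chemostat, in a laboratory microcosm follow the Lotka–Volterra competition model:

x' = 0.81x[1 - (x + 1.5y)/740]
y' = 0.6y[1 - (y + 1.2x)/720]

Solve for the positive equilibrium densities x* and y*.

x* ≈ 425, y* ≈ 210

Setting both brackets to zero gives the nullclines x + 1.5y = 740 and 1.2x + y = 720.
Substituting y = 720 - 1.2x into the first: x(1 - 1.5·1.2) = 740 - 1.5·720.
So x* = -340/-0.8 = 425, and then y* = 720 - 1.2·425 = 210.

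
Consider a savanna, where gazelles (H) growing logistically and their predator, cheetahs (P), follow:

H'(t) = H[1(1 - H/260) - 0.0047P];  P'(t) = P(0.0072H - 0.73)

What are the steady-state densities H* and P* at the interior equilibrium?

H* ≈ 101, P* ≈ 130

From dP/dt = 0 with P > 0: 0.0072H* = 0.73, so H* = 101.
Substitute into dH/dt = 0: 1(1 - 101/260) = 0.0047P*.
The bracket is 0.61, giving P* = 0.61/0.0047 = 130.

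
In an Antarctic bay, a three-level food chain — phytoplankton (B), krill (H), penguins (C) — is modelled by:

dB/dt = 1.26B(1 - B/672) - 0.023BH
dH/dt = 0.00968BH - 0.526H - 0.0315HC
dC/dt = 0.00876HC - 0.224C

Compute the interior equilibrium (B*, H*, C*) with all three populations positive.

From dC/dt = 0: 0.00876H* = 0.224, so H* = 25.6.
From dB/dt = 0: 1.26(1 - B*/672) = 0.023·25.6, giving B* = 672·(1 - 0.467) = 358.
From dH/dt = 0: 0.00968·358 - 0.526 = 0.0315C*, so C* = 2.94/0.0315 = 93.4.

B* ≈ 358, H* ≈ 25.6, C* ≈ 93.4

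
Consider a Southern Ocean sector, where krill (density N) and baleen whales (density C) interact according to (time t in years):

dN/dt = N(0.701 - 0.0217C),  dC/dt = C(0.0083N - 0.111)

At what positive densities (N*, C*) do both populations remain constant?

N* ≈ 13.4, C* ≈ 32.3

Set dC/dt = 0 with C > 0: 0.0083N - 0.111 = 0, so N* = 0.111/0.0083 = 13.4.
Set dN/dt = 0 with N > 0: 0.701 - 0.0217C = 0, so C* = 0.701/0.0217 = 32.3.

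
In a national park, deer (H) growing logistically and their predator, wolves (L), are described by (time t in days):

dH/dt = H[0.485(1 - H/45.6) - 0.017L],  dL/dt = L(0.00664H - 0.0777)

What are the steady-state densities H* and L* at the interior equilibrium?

H* ≈ 11.7, L* ≈ 21.2

From dL/dt = 0 with L > 0: 0.00664H* = 0.0777, so H* = 11.7.
Substitute into dH/dt = 0: 0.485(1 - 11.7/45.6) = 0.017L*.
The bracket is 0.743, giving L* = 0.361/0.017 = 21.2.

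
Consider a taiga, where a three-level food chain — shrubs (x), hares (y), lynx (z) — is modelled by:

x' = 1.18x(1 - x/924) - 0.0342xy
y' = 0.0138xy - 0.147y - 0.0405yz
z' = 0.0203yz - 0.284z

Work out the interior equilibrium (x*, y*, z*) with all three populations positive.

From dz/dt = 0: 0.0203y* = 0.284, so y* = 14.
From dx/dt = 0: 1.18(1 - x*/924) = 0.0342·14, giving x* = 924·(1 - 0.405) = 549.
From dy/dt = 0: 0.0138·549 - 0.147 = 0.0405z*, so z* = 7.43/0.0405 = 184.

x* ≈ 549, y* ≈ 14, z* ≈ 184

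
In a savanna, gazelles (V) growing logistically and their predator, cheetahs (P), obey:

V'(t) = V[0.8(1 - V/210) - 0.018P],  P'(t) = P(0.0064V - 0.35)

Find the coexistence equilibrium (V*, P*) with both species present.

From dP/dt = 0 with P > 0: 0.0064V* = 0.35, so V* = 54.7.
Substitute into dV/dt = 0: 0.8(1 - 54.7/210) = 0.018P*.
The bracket is 0.74, giving P* = 0.592/0.018 = 32.9.

V* ≈ 54.7, P* ≈ 32.9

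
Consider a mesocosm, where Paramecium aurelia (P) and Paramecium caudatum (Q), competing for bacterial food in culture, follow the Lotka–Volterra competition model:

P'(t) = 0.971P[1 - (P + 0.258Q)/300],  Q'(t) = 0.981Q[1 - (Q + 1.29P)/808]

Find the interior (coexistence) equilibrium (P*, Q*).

Setting both brackets to zero gives the nullclines P + 0.258Q = 300 and 1.29P + Q = 808.
Substituting Q = 808 - 1.29P into the first: P(1 - 0.258·1.29) = 300 - 0.258·808.
So P* = 91.5/0.667 = 137, and then Q* = 808 - 1.29·137 = 631.

P* ≈ 137, Q* ≈ 631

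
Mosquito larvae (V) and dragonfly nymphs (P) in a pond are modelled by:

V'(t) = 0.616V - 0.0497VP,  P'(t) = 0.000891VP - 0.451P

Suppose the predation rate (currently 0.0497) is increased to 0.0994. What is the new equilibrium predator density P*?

At the interior fixed point, setting dV/dt = 0 with V > 0 fixes P* = (prey growth rate)/(VP coefficient) — independent of the other coefficients.
With the change, P* = 0.616/0.0994 = 6.2; it falls from 12.4.

P* ≈ 6.2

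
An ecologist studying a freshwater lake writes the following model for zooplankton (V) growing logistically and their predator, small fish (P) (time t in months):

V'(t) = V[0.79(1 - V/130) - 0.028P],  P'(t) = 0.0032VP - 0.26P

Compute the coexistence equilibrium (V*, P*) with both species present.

From dP/dt = 0 with P > 0: 0.0032V* = 0.26, so V* = 81.2.
Substitute into dV/dt = 0: 0.79(1 - 81.2/130) = 0.028P*.
The bracket is 0.375, giving P* = 0.296/0.028 = 10.6.

V* ≈ 81.2, P* ≈ 10.6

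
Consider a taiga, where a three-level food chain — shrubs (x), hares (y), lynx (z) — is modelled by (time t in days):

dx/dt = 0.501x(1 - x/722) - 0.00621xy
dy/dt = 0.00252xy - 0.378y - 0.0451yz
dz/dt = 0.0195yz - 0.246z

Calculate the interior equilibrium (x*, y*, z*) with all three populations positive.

From dz/dt = 0: 0.0195y* = 0.246, so y* = 12.6.
From dx/dt = 0: 0.501(1 - x*/722) = 0.00621·12.6, giving x* = 722·(1 - 0.156) = 609.
From dy/dt = 0: 0.00252·609 - 0.378 = 0.0451z*, so z* = 1.16/0.0451 = 25.7.

x* ≈ 609, y* ≈ 12.6, z* ≈ 25.7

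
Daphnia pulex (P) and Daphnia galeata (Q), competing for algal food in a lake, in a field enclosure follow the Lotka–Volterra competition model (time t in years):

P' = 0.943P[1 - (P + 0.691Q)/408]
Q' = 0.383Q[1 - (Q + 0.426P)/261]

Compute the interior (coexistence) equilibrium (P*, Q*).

P* ≈ 323, Q* ≈ 124

Setting both brackets to zero gives the nullclines P + 0.691Q = 408 and 0.426P + Q = 261.
Substituting Q = 261 - 0.426P into the first: P(1 - 0.691·0.426) = 408 - 0.691·261.
So P* = 228/0.706 = 323, and then Q* = 261 - 0.426·323 = 124.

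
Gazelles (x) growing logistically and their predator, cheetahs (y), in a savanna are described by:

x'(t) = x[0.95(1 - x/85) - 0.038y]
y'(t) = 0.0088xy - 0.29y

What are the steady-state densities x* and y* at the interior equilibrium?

From dy/dt = 0 with y > 0: 0.0088x* = 0.29, so x* = 33.
Substitute into dx/dt = 0: 0.95(1 - 33/85) = 0.038y*.
The bracket is 0.612, giving y* = 0.582/0.038 = 15.3.

x* ≈ 33, y* ≈ 15.3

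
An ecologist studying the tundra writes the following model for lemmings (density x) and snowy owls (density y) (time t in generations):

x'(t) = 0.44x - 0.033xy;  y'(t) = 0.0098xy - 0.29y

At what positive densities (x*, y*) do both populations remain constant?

x* ≈ 29.6, y* ≈ 13.3

Set dy/dt = 0 with y > 0: 0.0098x - 0.29 = 0, so x* = 0.29/0.0098 = 29.6.
Set dx/dt = 0 with x > 0: 0.44 - 0.033y = 0, so y* = 0.44/0.033 = 13.3.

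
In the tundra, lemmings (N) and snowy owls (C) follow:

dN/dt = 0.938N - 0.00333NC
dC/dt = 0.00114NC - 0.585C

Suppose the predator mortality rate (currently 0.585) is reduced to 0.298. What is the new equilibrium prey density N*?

At the interior fixed point, setting dC/dt = 0 with C > 0 fixes N* = (predator death rate)/(NC coefficient) — independent of the other coefficients.
With the change, N* = 0.298/0.00114 = 261; it falls from 513.

N* ≈ 261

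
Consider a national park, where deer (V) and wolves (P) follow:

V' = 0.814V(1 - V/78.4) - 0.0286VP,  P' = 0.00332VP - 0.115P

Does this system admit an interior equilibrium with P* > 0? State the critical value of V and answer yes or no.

Threshold V = 34.6; K > 34.6, so yes, the predator persists.

The predator equation gives dP/dt > 0 only when V > 0.115/0.00332 = 34.6.
Without the predator, V → K = 78.4. Since 78.4 > 34.6, the predator can invade and persist.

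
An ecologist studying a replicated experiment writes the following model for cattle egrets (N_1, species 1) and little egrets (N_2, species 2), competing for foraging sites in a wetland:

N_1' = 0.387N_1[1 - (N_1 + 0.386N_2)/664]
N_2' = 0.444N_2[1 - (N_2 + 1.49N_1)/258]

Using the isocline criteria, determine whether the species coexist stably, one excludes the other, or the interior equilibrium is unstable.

species 1 excludes species 2

Compare the nullcline intercepts: K1/α12 = 664/0.386 = 1720 > K2 = 258; K2/α21 = 258/1.49 = 173 < K1 = 664.
Since the inequalities point opposite ways, species 1 can invade but species 2 cannot.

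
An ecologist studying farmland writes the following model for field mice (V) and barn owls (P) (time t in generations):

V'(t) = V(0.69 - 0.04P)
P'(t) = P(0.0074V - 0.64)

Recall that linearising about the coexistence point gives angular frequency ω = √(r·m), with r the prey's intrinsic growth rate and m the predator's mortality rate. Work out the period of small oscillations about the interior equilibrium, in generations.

T ≈ 9.46 generations

Here r = 0.69 and m = 0.64, so r·m = 0.442.
ω = √0.442 = 0.665 per generation, hence T = 2π/ω ≈ 9.46 generations.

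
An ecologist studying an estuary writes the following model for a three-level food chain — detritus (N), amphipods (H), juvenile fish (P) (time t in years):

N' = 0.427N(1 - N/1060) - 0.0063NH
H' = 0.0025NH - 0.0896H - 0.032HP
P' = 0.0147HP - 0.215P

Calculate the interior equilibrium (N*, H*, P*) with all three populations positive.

N* ≈ 831, H* ≈ 14.6, P* ≈ 62.1

From dP/dt = 0: 0.0147H* = 0.215, so H* = 14.6.
From dN/dt = 0: 0.427(1 - N*/1060) = 0.0063·14.6, giving N* = 1060·(1 - 0.216) = 831.
From dH/dt = 0: 0.0025·831 - 0.0896 = 0.032P*, so P* = 1.99/0.032 = 62.1.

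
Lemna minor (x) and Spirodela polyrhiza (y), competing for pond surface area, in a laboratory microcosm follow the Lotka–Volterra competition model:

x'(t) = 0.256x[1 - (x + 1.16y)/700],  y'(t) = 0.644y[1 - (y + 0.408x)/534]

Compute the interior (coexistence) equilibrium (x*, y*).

x* ≈ 153, y* ≈ 472

Setting both brackets to zero gives the nullclines x + 1.16y = 700 and 0.408x + y = 534.
Substituting y = 534 - 0.408x into the first: x(1 - 1.16·0.408) = 700 - 1.16·534.
So x* = 80.6/0.527 = 153, and then y* = 534 - 0.408·153 = 472.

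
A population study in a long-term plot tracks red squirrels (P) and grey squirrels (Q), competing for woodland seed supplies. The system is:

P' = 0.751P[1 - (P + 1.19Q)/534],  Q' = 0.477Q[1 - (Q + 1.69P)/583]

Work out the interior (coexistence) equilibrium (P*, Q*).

P* ≈ 158, Q* ≈ 316

Setting both brackets to zero gives the nullclines P + 1.19Q = 534 and 1.69P + Q = 583.
Substituting Q = 583 - 1.69P into the first: P(1 - 1.19·1.69) = 534 - 1.19·583.
So P* = -160/-1.01 = 158, and then Q* = 583 - 1.69·158 = 316.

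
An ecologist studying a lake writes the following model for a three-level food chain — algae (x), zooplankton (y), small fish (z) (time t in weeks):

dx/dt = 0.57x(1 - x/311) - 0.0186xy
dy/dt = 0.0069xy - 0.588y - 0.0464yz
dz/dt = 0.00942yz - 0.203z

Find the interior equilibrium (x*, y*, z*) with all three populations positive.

From dz/dt = 0: 0.00942y* = 0.203, so y* = 21.5.
From dx/dt = 0: 0.57(1 - x*/311) = 0.0186·21.5, giving x* = 311·(1 - 0.703) = 92.3.
From dy/dt = 0: 0.0069·92.3 - 0.588 = 0.0464z*, so z* = 0.0489/0.0464 = 1.05.

x* ≈ 92.3, y* ≈ 21.5, z* ≈ 1.05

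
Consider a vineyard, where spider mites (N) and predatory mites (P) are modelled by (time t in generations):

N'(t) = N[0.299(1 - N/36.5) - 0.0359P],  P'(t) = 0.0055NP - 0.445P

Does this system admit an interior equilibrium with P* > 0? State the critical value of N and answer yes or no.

Threshold N = 80.9; K < 80.9, so no, the predator goes extinct.

The predator equation gives dP/dt > 0 only when N > 0.445/0.0055 = 80.9.
Without the predator, N → K = 36.5. Since 36.5 < 80.9, the predator cannot invade.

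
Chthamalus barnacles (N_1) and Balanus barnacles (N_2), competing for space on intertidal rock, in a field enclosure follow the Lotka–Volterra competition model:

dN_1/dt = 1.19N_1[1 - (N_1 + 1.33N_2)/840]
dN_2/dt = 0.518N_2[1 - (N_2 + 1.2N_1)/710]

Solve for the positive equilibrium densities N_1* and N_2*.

N_1* ≈ 175, N_2* ≈ 500

Setting both brackets to zero gives the nullclines N_1 + 1.33N_2 = 840 and 1.2N_1 + N_2 = 710.
Substituting N_2 = 710 - 1.2N_1 into the first: N_1(1 - 1.33·1.2) = 840 - 1.33·710.
So N_1* = -104/-0.596 = 175, and then N_2* = 710 - 1.2·175 = 500.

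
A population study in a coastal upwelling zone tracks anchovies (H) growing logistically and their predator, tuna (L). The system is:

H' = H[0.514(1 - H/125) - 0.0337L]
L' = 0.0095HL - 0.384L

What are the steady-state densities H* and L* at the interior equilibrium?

H* ≈ 40.4, L* ≈ 10.3

From dL/dt = 0 with L > 0: 0.0095H* = 0.384, so H* = 40.4.
Substitute into dH/dt = 0: 0.514(1 - 40.4/125) = 0.0337L*.
The bracket is 0.677, giving L* = 0.348/0.0337 = 10.3.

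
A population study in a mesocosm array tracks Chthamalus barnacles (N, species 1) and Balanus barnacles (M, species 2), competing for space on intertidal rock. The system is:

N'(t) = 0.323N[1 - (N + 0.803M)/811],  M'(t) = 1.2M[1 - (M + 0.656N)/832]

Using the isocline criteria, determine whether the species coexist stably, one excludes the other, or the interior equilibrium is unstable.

Compare the nullcline intercepts: K1/α12 = 811/0.803 = 1010 > K2 = 832; K2/α21 = 832/0.656 = 1270 > K1 = 811.
Since both inequalities hold, each species can invade when rare, so the interior equilibrium is stable.

stable coexistence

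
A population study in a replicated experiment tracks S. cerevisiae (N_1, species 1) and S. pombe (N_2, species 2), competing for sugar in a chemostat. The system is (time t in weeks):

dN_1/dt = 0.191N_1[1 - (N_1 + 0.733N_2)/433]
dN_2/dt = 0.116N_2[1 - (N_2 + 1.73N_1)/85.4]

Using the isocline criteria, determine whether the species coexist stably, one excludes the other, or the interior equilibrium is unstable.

Compare the nullcline intercepts: K1/α12 = 433/0.733 = 591 > K2 = 85.4; K2/α21 = 85.4/1.73 = 49.4 < K1 = 433.
Since the inequalities point opposite ways, species 1 can invade but species 2 cannot.

species 1 excludes species 2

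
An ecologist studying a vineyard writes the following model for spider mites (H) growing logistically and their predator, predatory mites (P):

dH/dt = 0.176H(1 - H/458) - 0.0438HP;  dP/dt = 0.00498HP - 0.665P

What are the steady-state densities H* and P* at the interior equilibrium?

H* ≈ 134, P* ≈ 2.85

From dP/dt = 0 with P > 0: 0.00498H* = 0.665, so H* = 134.
Substitute into dH/dt = 0: 0.176(1 - 134/458) = 0.0438P*.
The bracket is 0.708, giving P* = 0.125/0.0438 = 2.85.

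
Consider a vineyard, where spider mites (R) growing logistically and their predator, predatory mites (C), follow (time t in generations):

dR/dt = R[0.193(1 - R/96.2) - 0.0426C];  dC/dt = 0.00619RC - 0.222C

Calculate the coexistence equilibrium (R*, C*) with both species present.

R* ≈ 35.9, C* ≈ 2.84

From dC/dt = 0 with C > 0: 0.00619R* = 0.222, so R* = 35.9.
Substitute into dR/dt = 0: 0.193(1 - 35.9/96.2) = 0.0426C*.
The bracket is 0.627, giving C* = 0.121/0.0426 = 2.84.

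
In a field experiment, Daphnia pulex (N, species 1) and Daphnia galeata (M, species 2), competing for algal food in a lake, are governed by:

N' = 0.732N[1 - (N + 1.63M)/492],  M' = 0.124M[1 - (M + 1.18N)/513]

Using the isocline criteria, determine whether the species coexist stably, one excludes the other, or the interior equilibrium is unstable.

unstable coexistence (outcome depends on initial conditions)

Compare the nullcline intercepts: K1/α12 = 492/1.63 = 302 < K2 = 513; K2/α21 = 513/1.18 = 435 < K1 = 492.
Since both are reversed, neither can invade when rare; the interior point is a saddle.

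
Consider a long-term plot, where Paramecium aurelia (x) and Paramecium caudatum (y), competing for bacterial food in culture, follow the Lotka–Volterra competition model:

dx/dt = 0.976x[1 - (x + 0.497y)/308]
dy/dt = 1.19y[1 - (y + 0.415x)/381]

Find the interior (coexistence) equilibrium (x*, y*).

Setting both brackets to zero gives the nullclines x + 0.497y = 308 and 0.415x + y = 381.
Substituting y = 381 - 0.415x into the first: x(1 - 0.497·0.415) = 308 - 0.497·381.
So x* = 119/0.794 = 149, and then y* = 381 - 0.415·149 = 319.

x* ≈ 149, y* ≈ 319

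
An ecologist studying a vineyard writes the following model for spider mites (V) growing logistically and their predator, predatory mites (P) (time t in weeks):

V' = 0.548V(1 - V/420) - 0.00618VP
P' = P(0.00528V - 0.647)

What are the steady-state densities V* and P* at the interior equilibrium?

V* ≈ 123, P* ≈ 62.8

From dP/dt = 0 with P > 0: 0.00528V* = 0.647, so V* = 123.
Substitute into dV/dt = 0: 0.548(1 - 123/420) = 0.00618P*.
The bracket is 0.708, giving P* = 0.388/0.00618 = 62.8.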